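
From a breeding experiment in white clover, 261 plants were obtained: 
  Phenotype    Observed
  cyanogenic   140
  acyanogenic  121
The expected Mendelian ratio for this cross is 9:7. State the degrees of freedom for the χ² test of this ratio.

1

A goodness-of-fit test with 2 phenotype classes has df = 2 − 1 = 1.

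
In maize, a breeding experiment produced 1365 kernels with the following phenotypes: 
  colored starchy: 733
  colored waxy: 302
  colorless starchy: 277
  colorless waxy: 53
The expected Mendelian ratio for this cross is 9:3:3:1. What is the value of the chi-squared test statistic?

The 9:3:3:1 ratio has 16 parts, so with N = 1365 the expected counts are:
  colored starchy: 1365 × 9/16 = 767.8125
  colored waxy: 1365 × 3/16 = 255.9375
  colorless starchy: 1365 × 3/16 = 255.9375
  colorless waxy: 1365 × 1/16 = 85.3125
χ² = Σ (O − E)² / E
  colored starchy: (733 − 767.8125)² / 767.8125 = 1.5784
  colored waxy: (302 − 255.9375)² / 255.9375 = 8.2901
  colorless starchy: (277 − 255.9375)² / 255.9375 = 1.7333
  colorless waxy: (53 − 85.3125)² / 85.3125 = 12.2385
χ² = 1.5784 + 8.2901 + 1.7333 + 12.2385 = 23.8403 ≈ 23.840

23.840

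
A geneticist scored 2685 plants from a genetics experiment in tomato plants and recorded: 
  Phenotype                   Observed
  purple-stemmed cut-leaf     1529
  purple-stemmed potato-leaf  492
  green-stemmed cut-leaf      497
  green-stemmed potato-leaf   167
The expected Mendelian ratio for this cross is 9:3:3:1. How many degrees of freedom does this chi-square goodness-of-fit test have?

3

A goodness-of-fit test with 4 phenotype classes has df = 4 − 1 = 3.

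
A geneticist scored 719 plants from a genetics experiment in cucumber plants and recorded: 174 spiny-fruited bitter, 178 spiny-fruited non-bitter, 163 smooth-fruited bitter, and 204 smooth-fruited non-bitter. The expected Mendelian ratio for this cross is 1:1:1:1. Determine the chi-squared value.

Total ratio parts = 4. Expected numbers out of 719:
  spiny-fruited bitter: 719 × 1/4 = 179.75
  spiny-fruited non-bitter: 719 × 1/4 = 179.75
  smooth-fruited bitter: 719 × 1/4 = 179.75
  smooth-fruited non-bitter: 719 × 1/4 = 179.75
χ² = Σ (O − E)² / E
  spiny-fruited bitter: (174 − 179.75)² / 179.75 = 0.1839
  spiny-fruited non-bitter: (178 − 179.75)² / 179.75 = 0.0170
  smooth-fruited bitter: (163 − 179.75)² / 179.75 = 1.5608
  smooth-fruited non-bitter: (204 − 179.75)² / 179.75 = 3.2716
χ² = 0.1839 + 0.0170 + 1.5608 + 3.2716 = 5.0333 ≈ 5.033

5.033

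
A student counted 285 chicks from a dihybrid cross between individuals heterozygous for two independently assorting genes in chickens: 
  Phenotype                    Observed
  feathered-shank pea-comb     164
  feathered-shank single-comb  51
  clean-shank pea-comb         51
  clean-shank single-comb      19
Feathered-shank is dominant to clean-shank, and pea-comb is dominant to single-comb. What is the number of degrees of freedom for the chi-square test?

A dihybrid F₂ with independent assortment and complete dominance at both loci gives a 9:3:3:1 phenotypic ratio.
A goodness-of-fit test with 4 phenotype classes has df = 4 − 1 = 3.

3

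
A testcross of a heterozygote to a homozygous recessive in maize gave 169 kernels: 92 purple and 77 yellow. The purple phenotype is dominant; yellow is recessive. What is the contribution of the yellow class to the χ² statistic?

0.666

A testcross of a heterozygote (Aa × aa) gives a 1:1 phenotypic ratio.
Total ratio parts = 2. Expected numbers out of 169:
  purple: 169 × 1/2 = 84.5
  yellow: 169 × 1/2 = 84.5
Contribution of yellow: (77 − 84.5)² / 84.5 = 0.6657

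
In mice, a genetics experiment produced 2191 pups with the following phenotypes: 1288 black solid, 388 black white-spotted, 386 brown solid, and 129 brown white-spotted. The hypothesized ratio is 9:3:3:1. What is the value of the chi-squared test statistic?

5.730

Under the 9:3:3:1 hypothesis (Σ ratio = 16, N = 2191):
  black solid: 2191 × 9/16 = 1232.4375
  black white-spotted: 2191 × 3/16 = 410.8125
  brown solid: 2191 × 3/16 = 410.8125
  brown white-spotted: 2191 × 1/16 = 136.9375
χ² = Σ (O − E)² / E
  black solid: (1288 − 1232.4375)² / 1232.4375 = 2.5049
  black white-spotted: (388 − 410.8125)² / 410.8125 = 1.2668
  brown solid: (386 − 410.8125)² / 410.8125 = 1.4986
  brown white-spotted: (129 − 136.9375)² / 136.9375 = 0.4601
χ² = 2.5049 + 1.2668 + 1.4986 + 0.4601 = 5.7304 ≈ 5.730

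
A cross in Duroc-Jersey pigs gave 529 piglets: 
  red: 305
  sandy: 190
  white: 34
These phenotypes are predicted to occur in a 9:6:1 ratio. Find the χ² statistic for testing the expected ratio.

0.566

Under the 9:6:1 hypothesis (Σ ratio = 16, N = 529):
  red: 529 × 9/16 = 297.5625
  sandy: 529 × 6/16 = 198.375
  white: 529 × 1/16 = 33.0625
χ² = Σ (O − E)² / E
  red: (305 − 297.5625)² / 297.5625 = 0.1859
  sandy: (190 − 198.375)² / 198.375 = 0.3536
  white: (34 − 33.0625)² / 33.0625 = 0.0266
χ² = 0.1859 + 0.3536 + 0.0266 = 0.5661 ≈ 0.566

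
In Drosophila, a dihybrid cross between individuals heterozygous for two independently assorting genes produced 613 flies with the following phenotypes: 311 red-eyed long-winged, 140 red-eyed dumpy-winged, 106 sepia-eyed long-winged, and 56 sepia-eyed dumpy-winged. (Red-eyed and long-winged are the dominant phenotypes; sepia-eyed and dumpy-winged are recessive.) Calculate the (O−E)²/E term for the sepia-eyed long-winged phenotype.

A dihybrid F₂ with independent assortment and complete dominance at both loci gives a 9:3:3:1 phenotypic ratio.
Total ratio parts = 16. Expected numbers out of 613:
  red-eyed long-winged: 613 × 9/16 = 344.8125
  red-eyed dumpy-winged: 613 × 3/16 = 114.9375
  sepia-eyed long-winged: 613 × 3/16 = 114.9375
  sepia-eyed dumpy-winged: 613 × 1/16 = 38.3125
Contribution of sepia-eyed long-winged: (106 − 114.9375)² / 114.9375 = 0.6950

0.695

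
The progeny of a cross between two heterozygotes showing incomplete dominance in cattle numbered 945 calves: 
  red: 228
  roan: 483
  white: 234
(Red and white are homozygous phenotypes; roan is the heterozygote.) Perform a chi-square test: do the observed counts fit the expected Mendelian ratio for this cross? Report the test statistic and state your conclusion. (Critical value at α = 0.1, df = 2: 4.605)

0.543; consistent

With incomplete dominance, a heterozygote × heterozygote cross gives a 1:2:1 phenotypic ratio.
Under the 1:2:1 hypothesis (Σ ratio = 4, N = 945):
  red: 945 × 1/4 = 236.25
  roan: 945 × 2/4 = 472.5
  white: 945 × 1/4 = 236.25
χ² = Σ (O − E)² / E
  red: (228 − 236.25)² / 236.25 = 0.2881
  roan: (483 − 472.5)² / 472.5 = 0.2333
  white: (234 − 236.25)² / 236.25 = 0.0214
χ² = 0.2881 + 0.2333 + 0.0214 = 0.5428 ≈ 0.543
Degrees of freedom = 3 − 1 = 2; critical value at α = 0.1 is 4.605.
Since 0.543 < 4.605, we fail to reject the null hypothesis — the data are consistent with the 1:2:1 ratio.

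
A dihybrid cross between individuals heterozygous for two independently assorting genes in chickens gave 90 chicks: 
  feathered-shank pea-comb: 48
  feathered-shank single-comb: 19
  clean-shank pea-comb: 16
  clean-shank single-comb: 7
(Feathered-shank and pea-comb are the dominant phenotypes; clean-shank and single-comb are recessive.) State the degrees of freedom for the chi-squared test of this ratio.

3

A dihybrid F₂ with independent assortment and complete dominance at both loci gives a 9:3:3:1 phenotypic ratio.
A goodness-of-fit test with 4 phenotype classes has df = 4 − 1 = 3.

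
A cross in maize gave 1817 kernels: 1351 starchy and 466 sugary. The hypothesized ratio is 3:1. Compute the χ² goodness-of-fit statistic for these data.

Total ratio parts = 4. Expected numbers out of 1817:
  starchy: 1817 × 3/4 = 1362.75
  sugary: 1817 × 1/4 = 454.25
χ² = Σ (O − E)² / E
  starchy: (1351 − 1362.75)² / 1362.75 = 0.1013
  sugary: (466 − 454.25)² / 454.25 = 0.3039
χ² = 0.1013 + 0.3039 = 0.4052 ≈ 0.405

0.405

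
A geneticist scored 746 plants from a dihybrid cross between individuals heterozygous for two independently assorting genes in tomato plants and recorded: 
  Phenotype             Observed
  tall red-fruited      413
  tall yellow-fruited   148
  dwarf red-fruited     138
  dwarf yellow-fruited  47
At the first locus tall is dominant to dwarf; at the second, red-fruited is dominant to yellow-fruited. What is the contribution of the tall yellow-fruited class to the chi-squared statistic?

A dihybrid F₂ with independent assortment and complete dominance at both loci gives a 9:3:3:1 phenotypic ratio.
Under the 9:3:3:1 hypothesis (Σ ratio = 16, N = 746):
  tall red-fruited: 746 × 9/16 = 419.625
  tall yellow-fruited: 746 × 3/16 = 139.875
  dwarf red-fruited: 746 × 3/16 = 139.875
  dwarf yellow-fruited: 746 × 1/16 = 46.625
Contribution of tall yellow-fruited: (148 − 139.875)² / 139.875 = 0.4720

0.472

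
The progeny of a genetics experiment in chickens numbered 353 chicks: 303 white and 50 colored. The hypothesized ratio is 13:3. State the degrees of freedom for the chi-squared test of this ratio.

1

A goodness-of-fit test with 2 phenotype classes has df = 2 − 1 = 1.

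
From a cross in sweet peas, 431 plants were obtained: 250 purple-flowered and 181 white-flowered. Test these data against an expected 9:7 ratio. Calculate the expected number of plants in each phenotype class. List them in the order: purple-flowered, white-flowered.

Expected counts for N = 431 under a 9:7 ratio (total parts = 16):
  purple-flowered: 431 × 9/16 = 242.4375
  white-flowered: 431 × 7/16 = 188.5625

242.4375, 188.5625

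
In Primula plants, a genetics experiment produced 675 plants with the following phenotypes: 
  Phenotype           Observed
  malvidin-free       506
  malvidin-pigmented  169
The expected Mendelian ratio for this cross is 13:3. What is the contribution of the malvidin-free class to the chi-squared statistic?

Under the 13:3 hypothesis (Σ ratio = 16, N = 675):
  malvidin-free: 675 × 13/16 = 548.4375
  malvidin-pigmented: 675 × 3/16 = 126.5625
Contribution of malvidin-free: (506 − 548.4375)² / 548.4375 = 3.2838

3.284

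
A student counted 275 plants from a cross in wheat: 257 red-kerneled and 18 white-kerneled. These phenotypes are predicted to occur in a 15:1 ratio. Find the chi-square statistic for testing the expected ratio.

Expected counts for N = 275 under a 15:1 ratio (total parts = 16):
  red-kerneled: 275 × 15/16 = 257.8125
  white-kerneled: 275 × 1/16 = 17.1875
χ² = Σ (O − E)² / E
  red-kerneled: (257 − 257.8125)² / 257.8125 = 0.0026
  white-kerneled: (18 − 17.1875)² / 17.1875 = 0.0384
χ² = 0.0026 + 0.0384 = 0.041

0.041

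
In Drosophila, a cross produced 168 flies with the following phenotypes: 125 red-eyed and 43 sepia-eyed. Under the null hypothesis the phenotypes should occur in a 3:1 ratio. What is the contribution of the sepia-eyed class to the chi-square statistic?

Expected counts for N = 168 under a 3:1 ratio (total parts = 4):
  red-eyed: 168 × 3/4 = 126
  sepia-eyed: 168 × 1/4 = 42
Contribution of sepia-eyed: (43 − 42)² / 42 = 0.0238

0.024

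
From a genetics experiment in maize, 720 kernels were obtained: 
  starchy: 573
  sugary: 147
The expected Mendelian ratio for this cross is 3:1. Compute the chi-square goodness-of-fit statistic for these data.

8.067

Under the 3:1 hypothesis (Σ ratio = 4, N = 720):
  starchy: 720 × 3/4 = 540
  sugary: 720 × 1/4 = 180
χ² = Σ (O − E)² / E
  starchy: (573 − 540)² / 540 = 2.0167
  sugary: (147 − 180)² / 180 = 6.0500
χ² = 2.0167 + 6.0500 = 8.0667 ≈ 8.067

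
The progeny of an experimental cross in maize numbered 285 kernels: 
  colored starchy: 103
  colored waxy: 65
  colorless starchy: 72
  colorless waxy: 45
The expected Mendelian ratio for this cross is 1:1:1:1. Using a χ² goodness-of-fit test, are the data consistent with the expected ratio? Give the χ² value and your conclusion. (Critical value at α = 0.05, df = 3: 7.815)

Under the 1:1:1:1 hypothesis (Σ ratio = 4, N = 285):
  colored starchy: 285 × 1/4 = 71.25
  colored waxy: 285 × 1/4 = 71.25
  colorless starchy: 285 × 1/4 = 71.25
  colorless waxy: 285 × 1/4 = 71.25
χ² = Σ (O − E)² / E
  colored starchy: (103 − 71.25)² / 71.25 = 14.1482
  colored waxy: (65 − 71.25)² / 71.25 = 0.5482
  colorless starchy: (72 − 71.25)² / 71.25 = 0.0079
  colorless waxy: (45 − 71.25)² / 71.25 = 9.6711
χ² = 14.1482 + 0.5482 + 0.0079 + 9.6711 = 24.3754 ≈ 24.375
Degrees of freedom = 4 − 1 = 3; critical value at α = 0.05 is 7.815.
Since 24.375 > 7.815, we reject the null hypothesis — the data do not fit the 1:1:1:1 ratio.

24.375; not consistent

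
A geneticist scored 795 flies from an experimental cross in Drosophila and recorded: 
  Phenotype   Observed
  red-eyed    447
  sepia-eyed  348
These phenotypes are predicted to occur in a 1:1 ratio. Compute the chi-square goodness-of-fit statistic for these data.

Expected counts for N = 795 under a 1:1 ratio (total parts = 2):
  red-eyed: 795 × 1/2 = 397.5
  sepia-eyed: 795 × 1/2 = 397.5
χ² = Σ (O − E)² / E
  red-eyed: (447 − 397.5)² / 397.5 = 6.1642
  sepia-eyed: (348 − 397.5)² / 397.5 = 6.1642
χ² = 6.1642 + 6.1642 = 12.3284 ≈ 12.328

12.328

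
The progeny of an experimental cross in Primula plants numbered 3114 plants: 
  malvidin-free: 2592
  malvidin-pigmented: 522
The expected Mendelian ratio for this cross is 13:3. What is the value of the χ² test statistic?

The 13:3 ratio has 16 parts, so with N = 3114 the expected counts are:
  malvidin-free: 3114 × 13/16 = 2530.125
  malvidin-pigmented: 3114 × 3/16 = 583.875
χ² = Σ (O − E)² / E
  malvidin-free: (2592 − 2530.125)² / 2530.125 = 1.5132
  malvidin-pigmented: (522 − 583.875)² / 583.875 = 6.5571
χ² = 1.5132 + 6.5571 = 8.0703 ≈ 8.070

8.070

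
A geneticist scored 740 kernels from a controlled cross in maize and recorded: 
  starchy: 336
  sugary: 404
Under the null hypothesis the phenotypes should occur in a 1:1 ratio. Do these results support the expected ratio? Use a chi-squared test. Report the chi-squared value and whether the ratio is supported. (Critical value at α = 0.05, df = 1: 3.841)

6.249; not consistent

Expected counts for N = 740 under a 1:1 ratio (total parts = 2):
  starchy: 740 × 1/2 = 370
  sugary: 740 × 1/2 = 370
χ² = Σ (O − E)² / E
  starchy: (336 − 370)² / 370 = 3.1243
  sugary: (404 − 370)² / 370 = 3.1243
χ² = 3.1243 + 3.1243 = 6.2486 ≈ 6.249
Degrees of freedom = 2 − 1 = 1; critical value at α = 0.05 is 3.841.
Since 6.249 > 3.841, we reject the null hypothesis — the data do not fit the 1:1 ratio.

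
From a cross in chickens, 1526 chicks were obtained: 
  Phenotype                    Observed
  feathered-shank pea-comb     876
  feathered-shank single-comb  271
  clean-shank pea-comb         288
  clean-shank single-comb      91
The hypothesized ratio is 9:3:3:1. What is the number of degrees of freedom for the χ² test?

3

A goodness-of-fit test with 4 phenotype classes has df = 4 − 1 = 3.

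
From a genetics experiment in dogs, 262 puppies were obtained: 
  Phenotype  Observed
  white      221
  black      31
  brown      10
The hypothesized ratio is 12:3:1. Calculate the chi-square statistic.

Expected counts for N = 262 under a 12:3:1 ratio (total parts = 16):
  white: 262 × 12/16 = 196.5
  black: 262 × 3/16 = 49.125
  brown: 262 × 1/16 = 16.375
χ² = Σ (O − E)² / E
  white: (221 − 196.5)² / 196.5 = 3.0547
  black: (31 − 49.125)² / 49.125 = 6.6873
  brown: (10 − 16.375)² / 16.375 = 2.4819
χ² = 3.0547 + 6.6873 + 2.4819 = 12.2239 ≈ 12.224

12.224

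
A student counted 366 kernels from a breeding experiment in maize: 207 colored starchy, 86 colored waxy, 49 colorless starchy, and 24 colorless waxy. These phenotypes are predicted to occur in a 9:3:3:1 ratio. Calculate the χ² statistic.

10.073

The 9:3:3:1 ratio has 16 parts, so with N = 366 the expected counts are:
  colored starchy: 366 × 9/16 = 205.875
  colored waxy: 366 × 3/16 = 68.625
  colorless starchy: 366 × 3/16 = 68.625
  colorless waxy: 366 × 1/16 = 22.875
χ² = Σ (O − E)² / E
  colored starchy: (207 − 205.875)² / 205.875 = 0.0061
  colored waxy: (86 − 68.625)² / 68.625 = 4.3991
  colorless starchy: (49 − 68.625)² / 68.625 = 5.6122
  colorless waxy: (24 − 22.875)² / 22.875 = 0.0553
χ² = 0.0061 + 4.3991 + 5.6122 + 0.0553 = 10.0727 ≈ 10.073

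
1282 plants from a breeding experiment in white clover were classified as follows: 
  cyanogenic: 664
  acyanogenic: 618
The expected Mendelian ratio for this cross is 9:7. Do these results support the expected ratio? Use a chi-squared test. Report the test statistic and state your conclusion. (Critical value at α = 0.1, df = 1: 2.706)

Under the 9:7 hypothesis (Σ ratio = 16, N = 1282):
  cyanogenic: 1282 × 9/16 = 721.125
  acyanogenic: 1282 × 7/16 = 560.875
χ² = Σ (O − E)² / E
  cyanogenic: (664 − 721.125)² / 721.125 = 4.5252
  acyanogenic: (618 − 560.875)² / 560.875 = 5.8182
χ² = 4.5252 + 5.8182 = 10.3434 ≈ 10.343
Degrees of freedom = 2 − 1 = 1; critical value at α = 0.1 is 2.706.
Since 10.343 > 2.706, we reject the null hypothesis — the data do not fit the 9:7 ratio.

10.343; not consistent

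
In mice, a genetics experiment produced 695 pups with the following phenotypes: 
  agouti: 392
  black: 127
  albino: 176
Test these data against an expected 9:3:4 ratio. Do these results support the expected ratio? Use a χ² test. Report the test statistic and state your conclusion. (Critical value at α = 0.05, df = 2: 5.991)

Expected counts for N = 695 under a 9:3:4 ratio (total parts = 16):
  agouti: 695 × 9/16 = 390.9375
  black: 695 × 3/16 = 130.3125
  albino: 695 × 4/16 = 173.75
χ² = Σ (O − E)² / E
  agouti: (392 − 390.9375)² / 390.9375 = 0.0029
  black: (127 − 130.3125)² / 130.3125 = 0.0842
  albino: (176 − 173.75)² / 173.75 = 0.0291
χ² = 0.0029 + 0.0842 + 0.0291 = 0.1162 ≈ 0.116
Degrees of freedom = 3 − 1 = 2; critical value at α = 0.05 is 5.991.
Since 0.116 < 5.991, we fail to reject the null hypothesis — the data are consistent with the 9:3:4 ratio.

0.116; consistent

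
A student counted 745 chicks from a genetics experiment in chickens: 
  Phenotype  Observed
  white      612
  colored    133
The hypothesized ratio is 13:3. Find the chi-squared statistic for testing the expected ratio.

Expected counts for N = 745 under a 13:3 ratio (total parts = 16):
  white: 745 × 13/16 = 605.3125
  colored: 745 × 3/16 = 139.6875
χ² = Σ (O − E)² / E
  white: (612 − 605.3125)² / 605.3125 = 0.0739
  colored: (133 − 139.6875)² / 139.6875 = 0.3202
χ² = 0.0739 + 0.3202 = 0.3941 ≈ 0.394

0.394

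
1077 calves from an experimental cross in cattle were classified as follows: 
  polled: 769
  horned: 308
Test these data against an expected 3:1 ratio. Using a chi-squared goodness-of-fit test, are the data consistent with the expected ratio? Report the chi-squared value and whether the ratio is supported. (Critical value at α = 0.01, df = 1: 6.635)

7.436; not consistent

The 3:1 ratio has 4 parts, so with N = 1077 the expected counts are:
  polled: 1077 × 3/4 = 807.75
  horned: 1077 × 1/4 = 269.25
χ² = Σ (O − E)² / E
  polled: (769 − 807.75)² / 807.75 = 1.8589
  horned: (308 − 269.25)² / 269.25 = 5.5768
χ² = 1.8589 + 5.5768 = 7.4357 ≈ 7.436
Degrees of freedom = 2 − 1 = 1; critical value at α = 0.01 is 6.635.
Since 7.436 > 6.635, we reject the null hypothesis — the data do not fit the 3:1 ratio.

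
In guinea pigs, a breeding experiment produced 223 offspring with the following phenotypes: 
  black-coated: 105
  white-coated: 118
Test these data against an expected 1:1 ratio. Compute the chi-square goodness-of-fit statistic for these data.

0.758

Under the 1:1 hypothesis (Σ ratio = 2, N = 223):
  black-coated: 223 × 1/2 = 111.5
  white-coated: 223 × 1/2 = 111.5
χ² = Σ (O − E)² / E
  black-coated: (105 − 111.5)² / 111.5 = 0.3789
  white-coated: (118 − 111.5)² / 111.5 = 0.3789
χ² = 0.3789 + 0.3789 = 0.7578 ≈ 0.758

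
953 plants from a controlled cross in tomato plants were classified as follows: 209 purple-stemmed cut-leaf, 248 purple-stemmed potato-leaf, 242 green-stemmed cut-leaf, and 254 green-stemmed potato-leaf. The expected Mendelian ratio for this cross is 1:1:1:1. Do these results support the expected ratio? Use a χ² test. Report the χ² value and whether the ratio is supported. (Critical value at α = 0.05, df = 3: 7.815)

Total ratio parts = 4. Expected numbers out of 953:
  purple-stemmed cut-leaf: 953 × 1/4 = 238.25
  purple-stemmed potato-leaf: 953 × 1/4 = 238.25
  green-stemmed cut-leaf: 953 × 1/4 = 238.25
  green-stemmed potato-leaf: 953 × 1/4 = 238.25
χ² = Σ (O − E)² / E
  purple-stemmed cut-leaf: (209 − 238.25)² / 238.25 = 3.5910
  purple-stemmed potato-leaf: (248 − 238.25)² / 238.25 = 0.3990
  green-stemmed cut-leaf: (242 − 238.25)² / 238.25 = 0.0590
  green-stemmed potato-leaf: (254 − 238.25)² / 238.25 = 1.0412
χ² = 3.5910 + 0.3990 + 0.0590 + 1.0412 = 5.0902 ≈ 5.090
Degrees of freedom = 4 − 1 = 3; critical value at α = 0.05 is 7.815.
Since 5.090 < 7.815, we fail to reject the null hypothesis — the data are consistent with the 1:1:1:1 ratio.

5.090; consistent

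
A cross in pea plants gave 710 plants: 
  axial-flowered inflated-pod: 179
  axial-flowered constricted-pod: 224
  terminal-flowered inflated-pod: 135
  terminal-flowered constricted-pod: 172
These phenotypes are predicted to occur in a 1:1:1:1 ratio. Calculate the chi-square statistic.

22.541

The 1:1:1:1 ratio has 4 parts, so with N = 710 the expected counts are:
  axial-flowered inflated-pod: 710 × 1/4 = 177.5
  axial-flowered constricted-pod: 710 × 1/4 = 177.5
  terminal-flowered inflated-pod: 710 × 1/4 = 177.5
  terminal-flowered constricted-pod: 710 × 1/4 = 177.5
χ² = Σ (O − E)² / E
  axial-flowered inflated-pod: (179 − 177.5)² / 177.5 = 0.0127
  axial-flowered constricted-pod: (224 − 177.5)² / 177.5 = 12.1817
  terminal-flowered inflated-pod: (135 − 177.5)² / 177.5 = 10.1761
  terminal-flowered constricted-pod: (172 − 177.5)² / 177.5 = 0.1704
χ² = 0.0127 + 12.1817 + 10.1761 + 0.1704 = 22.5409 ≈ 22.541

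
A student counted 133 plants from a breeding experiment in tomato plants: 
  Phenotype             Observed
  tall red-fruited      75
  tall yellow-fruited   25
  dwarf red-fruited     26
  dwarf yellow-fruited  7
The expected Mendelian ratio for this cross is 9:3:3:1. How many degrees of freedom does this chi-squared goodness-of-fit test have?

A goodness-of-fit test with 4 phenotype classes has df = 4 − 1 = 3.

3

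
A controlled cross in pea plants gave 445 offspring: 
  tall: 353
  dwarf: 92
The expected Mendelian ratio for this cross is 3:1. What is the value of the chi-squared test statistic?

4.441

Under the 3:1 hypothesis (Σ ratio = 4, N = 445):
  tall: 445 × 3/4 = 333.75
  dwarf: 445 × 1/4 = 111.25
χ² = Σ (O − E)² / E
  tall: (353 − 333.75)² / 333.75 = 1.1103
  dwarf: (92 − 111.25)² / 111.25 = 3.3309
χ² = 1.1103 + 3.3309 = 4.4412 ≈ 4.441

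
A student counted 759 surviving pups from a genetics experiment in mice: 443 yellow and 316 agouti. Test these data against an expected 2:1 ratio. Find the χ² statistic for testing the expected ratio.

The 2:1 ratio has 3 parts, so with N = 759 the expected counts are:
  yellow: 759 × 2/3 = 506
  agouti: 759 × 1/3 = 253
χ² = Σ (O − E)² / E
  yellow: (443 − 506)² / 506 = 7.8439
  agouti: (316 − 253)² / 253 = 15.6877
χ² = 7.8439 + 15.6877 = 23.5316 ≈ 23.532

23.532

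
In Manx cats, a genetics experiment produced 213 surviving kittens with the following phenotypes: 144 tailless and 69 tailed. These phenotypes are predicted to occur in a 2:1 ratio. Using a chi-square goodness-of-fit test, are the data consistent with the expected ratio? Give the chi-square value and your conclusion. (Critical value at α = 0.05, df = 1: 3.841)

0.085; consistent

Total ratio parts = 3. Expected numbers out of 213:
  tailless: 213 × 2/3 = 142
  tailed: 213 × 1/3 = 71
χ² = Σ (O − E)² / E
  tailless: (144 − 142)² / 142 = 0.0282
  tailed: (69 − 71)² / 71 = 0.0563
χ² = 0.0282 + 0.0563 = 0.0845 ≈ 0.085
Degrees of freedom = 2 − 1 = 1; critical value at α = 0.05 is 3.841.
Since 0.085 < 3.841, we fail to reject the null hypothesis — the data are consistent with the 2:1 ratio.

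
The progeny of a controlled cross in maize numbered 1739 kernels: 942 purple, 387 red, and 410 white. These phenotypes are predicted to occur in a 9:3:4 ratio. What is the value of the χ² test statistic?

Under the 9:3:4 hypothesis (Σ ratio = 16, N = 1739):
  purple: 1739 × 9/16 = 978.1875
  red: 1739 × 3/16 = 326.0625
  white: 1739 × 4/16 = 434.75
χ² = Σ (O − E)² / E
  purple: (942 − 978.1875)² / 978.1875 = 1.3387
  red: (387 − 326.0625)² / 326.0625 = 11.3885
  white: (410 − 434.75)² / 434.75 = 1.4090
χ² = 1.3387 + 11.3885 + 1.4090 = 14.1362 ≈ 14.136

14.136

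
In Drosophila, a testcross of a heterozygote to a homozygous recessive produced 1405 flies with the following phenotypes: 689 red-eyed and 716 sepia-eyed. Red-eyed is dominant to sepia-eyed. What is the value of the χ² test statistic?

0.519

A testcross of a heterozygote (Aa × aa) gives a 1:1 phenotypic ratio.
Under the 1:1 hypothesis (Σ ratio = 2, N = 1405):
  red-eyed: 1405 × 1/2 = 702.5
  sepia-eyed: 1405 × 1/2 = 702.5
χ² = Σ (O − E)² / E
  red-eyed: (689 − 702.5)² / 702.5 = 0.2594
  sepia-eyed: (716 − 702.5)² / 702.5 = 0.2594
χ² = 0.2594 + 0.2594 = 0.5188 ≈ 0.519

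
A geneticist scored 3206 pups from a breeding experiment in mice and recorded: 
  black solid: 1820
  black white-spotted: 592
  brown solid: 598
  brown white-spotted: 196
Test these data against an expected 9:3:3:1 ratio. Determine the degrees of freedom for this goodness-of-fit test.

A goodness-of-fit test with 4 phenotype classes has df = 4 − 1 = 3.

3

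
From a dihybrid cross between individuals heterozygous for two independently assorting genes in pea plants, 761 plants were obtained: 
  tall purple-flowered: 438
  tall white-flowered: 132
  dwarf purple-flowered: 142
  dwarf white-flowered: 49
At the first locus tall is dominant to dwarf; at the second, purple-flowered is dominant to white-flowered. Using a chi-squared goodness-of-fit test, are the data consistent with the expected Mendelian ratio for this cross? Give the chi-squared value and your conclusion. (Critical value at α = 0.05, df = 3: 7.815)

1.078; consistent

A dihybrid F₂ with independent assortment and complete dominance at both loci gives a 9:3:3:1 phenotypic ratio.
Total ratio parts = 16. Expected numbers out of 761:
  tall purple-flowered: 761 × 9/16 = 428.0625
  tall white-flowered: 761 × 3/16 = 142.6875
  dwarf purple-flowered: 761 × 3/16 = 142.6875
  dwarf white-flowered: 761 × 1/16 = 47.5625
χ² = Σ (O − E)² / E
  tall purple-flowered: (438 − 428.0625)² / 428.0625 = 0.2307
  tall white-flowered: (132 − 142.6875)² / 142.6875 = 0.8005
  dwarf purple-flowered: (142 − 142.6875)² / 142.6875 = 0.0033
  dwarf white-flowered: (49 − 47.5625)² / 47.5625 = 0.0434
χ² = 0.2307 + 0.8005 + 0.0033 + 0.0434 = 1.0779 ≈ 1.078
Degrees of freedom = 4 − 1 = 3; critical value at α = 0.05 is 7.815.
Since 1.078 < 7.815, we fail to reject the null hypothesis — the data are consistent with the 9:3:3:1 ratio.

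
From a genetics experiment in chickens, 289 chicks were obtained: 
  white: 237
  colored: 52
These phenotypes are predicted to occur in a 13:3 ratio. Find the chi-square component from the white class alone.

Expected counts for N = 289 under a 13:3 ratio (total parts = 16):
  white: 289 × 13/16 = 234.8125
  colored: 289 × 3/16 = 54.1875
Contribution of white: (237 − 234.8125)² / 234.8125 = 0.0204

0.020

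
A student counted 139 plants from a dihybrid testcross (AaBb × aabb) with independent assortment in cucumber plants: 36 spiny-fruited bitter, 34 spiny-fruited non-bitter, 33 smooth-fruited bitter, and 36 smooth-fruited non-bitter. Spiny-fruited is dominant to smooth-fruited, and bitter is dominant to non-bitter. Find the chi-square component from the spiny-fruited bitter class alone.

A dihybrid testcross with independent assortment gives a 1:1:1:1 ratio.
The 1:1:1:1 ratio has 4 parts, so with N = 139 the expected counts are:
  spiny-fruited bitter: 139 × 1/4 = 34.75
  spiny-fruited non-bitter: 139 × 1/4 = 34.75
  smooth-fruited bitter: 139 × 1/4 = 34.75
  smooth-fruited non-bitter: 139 × 1/4 = 34.75
Contribution of spiny-fruited bitter: (36 − 34.75)² / 34.75 = 0.0450

0.045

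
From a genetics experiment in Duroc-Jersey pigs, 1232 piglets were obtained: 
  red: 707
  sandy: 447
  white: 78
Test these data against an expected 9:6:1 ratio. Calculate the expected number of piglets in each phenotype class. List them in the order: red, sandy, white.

693, 462, 77

Expected counts for N = 1232 under a 9:6:1 ratio (total parts = 16):
  red: 1232 × 9/16 = 693
  sandy: 1232 × 6/16 = 462
  white: 1232 × 1/16 = 77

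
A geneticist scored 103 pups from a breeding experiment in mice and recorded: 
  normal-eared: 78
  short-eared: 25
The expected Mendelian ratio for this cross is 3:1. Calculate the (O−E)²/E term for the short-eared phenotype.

0.022

Under the 3:1 hypothesis (Σ ratio = 4, N = 103):
  normal-eared: 103 × 3/4 = 77.25
  short-eared: 103 × 1/4 = 25.75
Contribution of short-eared: (25 − 25.75)² / 25.75 = 0.0218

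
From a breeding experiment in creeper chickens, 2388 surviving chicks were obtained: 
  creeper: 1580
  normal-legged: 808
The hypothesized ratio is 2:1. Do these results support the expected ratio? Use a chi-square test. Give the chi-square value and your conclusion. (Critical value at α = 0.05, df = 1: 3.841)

Under the 2:1 hypothesis (Σ ratio = 3, N = 2388):
  creeper: 2388 × 2/3 = 1592
  normal-legged: 2388 × 1/3 = 796
χ² = Σ (O − E)² / E
  creeper: (1580 − 1592)² / 1592 = 0.0905
  normal-legged: (808 − 796)² / 796 = 0.1809
χ² = 0.0905 + 0.1809 = 0.2714 ≈ 0.271
Degrees of freedom = 2 − 1 = 1; critical value at α = 0.05 is 3.841.
Since 0.271 < 3.841, we fail to reject the null hypothesis — the data are consistent with the 2:1 ratio.

0.271; consistent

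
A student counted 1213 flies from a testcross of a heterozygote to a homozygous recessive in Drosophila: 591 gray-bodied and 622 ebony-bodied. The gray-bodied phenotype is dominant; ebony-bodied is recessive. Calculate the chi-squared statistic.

0.792

A testcross of a heterozygote (Aa × aa) gives a 1:1 phenotypic ratio.
The 1:1 ratio has 2 parts, so with N = 1213 the expected counts are:
  gray-bodied: 1213 × 1/2 = 606.5
  ebony-bodied: 1213 × 1/2 = 606.5
χ² = Σ (O − E)² / E
  gray-bodied: (591 − 606.5)² / 606.5 = 0.3961
  ebony-bodied: (622 − 606.5)² / 606.5 = 0.3961
χ² = 0.3961 + 0.3961 = 0.7922 ≈ 0.792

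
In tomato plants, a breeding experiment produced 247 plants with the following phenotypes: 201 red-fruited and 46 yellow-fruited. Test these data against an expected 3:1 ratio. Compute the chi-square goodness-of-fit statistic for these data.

5.356

The 3:1 ratio has 4 parts, so with N = 247 the expected counts are:
  red-fruited: 247 × 3/4 = 185.25
  yellow-fruited: 247 × 1/4 = 61.75
χ² = Σ (O − E)² / E
  red-fruited: (201 − 185.25)² / 185.25 = 1.3391
  yellow-fruited: (46 − 61.75)² / 61.75 = 4.0172
χ² = 1.3391 + 4.0172 = 5.3563 ≈ 5.356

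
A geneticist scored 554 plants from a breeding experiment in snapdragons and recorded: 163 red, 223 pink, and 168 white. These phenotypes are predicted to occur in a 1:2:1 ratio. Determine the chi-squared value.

Total ratio parts = 4. Expected numbers out of 554:
  red: 554 × 1/4 = 138.5
  pink: 554 × 2/4 = 277
  white: 554 × 1/4 = 138.5
χ² = Σ (O − E)² / E
  red: (163 − 138.5)² / 138.5 = 4.3339
  pink: (223 − 277)² / 277 = 10.5271
  white: (168 − 138.5)² / 138.5 = 6.2834
χ² = 4.3339 + 10.5271 + 6.2834 = 21.1444 ≈ 21.144

21.144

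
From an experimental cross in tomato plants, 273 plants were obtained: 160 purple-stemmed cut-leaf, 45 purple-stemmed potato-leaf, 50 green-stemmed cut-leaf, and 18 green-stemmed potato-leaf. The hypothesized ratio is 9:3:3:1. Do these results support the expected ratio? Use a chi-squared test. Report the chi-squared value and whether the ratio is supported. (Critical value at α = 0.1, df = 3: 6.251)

1.097; consistent

Expected counts for N = 273 under a 9:3:3:1 ratio (total parts = 16):
  purple-stemmed cut-leaf: 273 × 9/16 = 153.5625
  purple-stemmed potato-leaf: 273 × 3/16 = 51.1875
  green-stemmed cut-leaf: 273 × 3/16 = 51.1875
  green-stemmed potato-leaf: 273 × 1/16 = 17.0625
χ² = Σ (O − E)² / E
  purple-stemmed cut-leaf: (160 − 153.5625)² / 153.5625 = 0.2699
  purple-stemmed potato-leaf: (45 − 51.1875)² / 51.1875 = 0.7479
  green-stemmed cut-leaf: (50 − 51.1875)² / 51.1875 = 0.0275
  green-stemmed potato-leaf: (18 − 17.0625)² / 17.0625 = 0.0515
χ² = 0.2699 + 0.7479 + 0.0275 + 0.0515 = 1.0968 ≈ 1.097
Degrees of freedom = 4 − 1 = 3; critical value at α = 0.1 is 6.251.
Since 1.097 < 6.251, we fail to reject the null hypothesis — the data are consistent with the 9:3:3:1 ratio.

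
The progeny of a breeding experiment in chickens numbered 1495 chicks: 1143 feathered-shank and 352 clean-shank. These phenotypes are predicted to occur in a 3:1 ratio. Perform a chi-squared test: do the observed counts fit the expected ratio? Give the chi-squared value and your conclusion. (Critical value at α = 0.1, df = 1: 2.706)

1.688; consistent

Under the 3:1 hypothesis (Σ ratio = 4, N = 1495):
  feathered-shank: 1495 × 3/4 = 1121.25
  clean-shank: 1495 × 1/4 = 373.75
χ² = Σ (O − E)² / E
  feathered-shank: (1143 − 1121.25)² / 1121.25 = 0.4219
  clean-shank: (352 − 373.75)² / 373.75 = 1.2657
χ² = 0.4219 + 1.2657 = 1.6876 ≈ 1.688
Degrees of freedom = 2 − 1 = 1; critical value at α = 0.1 is 2.706.
Since 1.688 < 2.706, we fail to reject the null hypothesis — the data are consistent with the 3:1 ratio.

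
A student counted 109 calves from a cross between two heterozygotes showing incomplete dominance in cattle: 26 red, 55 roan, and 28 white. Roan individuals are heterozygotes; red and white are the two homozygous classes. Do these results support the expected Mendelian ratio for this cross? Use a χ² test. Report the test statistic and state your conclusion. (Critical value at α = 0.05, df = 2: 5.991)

With incomplete dominance, a heterozygote × heterozygote cross gives a 1:2:1 phenotypic ratio.
The 1:2:1 ratio has 4 parts, so with N = 109 the expected counts are:
  red: 109 × 1/4 = 27.25
  roan: 109 × 2/4 = 54.5
  white: 109 × 1/4 = 27.25
χ² = Σ (O − E)² / E
  red: (26 − 27.25)² / 27.25 = 0.0573
  roan: (55 − 54.5)² / 54.5 = 0.0046
  white: (28 − 27.25)² / 27.25 = 0.0206
χ² = 0.0573 + 0.0046 + 0.0206 = 0.0825 ≈ 0.083
Degrees of freedom = 3 − 1 = 2; critical value at α = 0.05 is 5.991.
Since 0.083 < 5.991, we fail to reject the null hypothesis — the data are consistent with the 1:2:1 ratio.

0.083; consistent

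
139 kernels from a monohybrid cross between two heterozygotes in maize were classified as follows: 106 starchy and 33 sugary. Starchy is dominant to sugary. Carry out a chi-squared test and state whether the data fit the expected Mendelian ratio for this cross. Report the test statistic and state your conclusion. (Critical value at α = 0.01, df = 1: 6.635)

0.118; consistent

For a monohybrid cross between heterozygotes with complete dominance, the expected phenotypic ratio is 3:1.
The 3:1 ratio has 4 parts, so with N = 139 the expected counts are:
  starchy: 139 × 3/4 = 104.25
  sugary: 139 × 1/4 = 34.75
χ² = Σ (O − E)² / E
  starchy: (106 − 104.25)² / 104.25 = 0.0294
  sugary: (33 − 34.75)² / 34.75 = 0.0881
χ² = 0.0294 + 0.0881 = 0.1175 ≈ 0.118
Degrees of freedom = 2 − 1 = 1; critical value at α = 0.01 is 6.635.
Since 0.118 < 6.635, we fail to reject the null hypothesis — the data are consistent with the 3:1 ratio.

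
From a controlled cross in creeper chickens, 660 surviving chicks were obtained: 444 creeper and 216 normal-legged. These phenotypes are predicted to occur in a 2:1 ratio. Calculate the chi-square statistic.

Expected counts for N = 660 under a 2:1 ratio (total parts = 3):
  creeper: 660 × 2/3 = 440
  normal-legged: 660 × 1/3 = 220
χ² = Σ (O − E)² / E
  creeper: (444 − 440)² / 440 = 0.0364
  normal-legged: (216 − 220)² / 220 = 0.0727
χ² = 0.0364 + 0.0727 = 0.1091 ≈ 0.109

0.109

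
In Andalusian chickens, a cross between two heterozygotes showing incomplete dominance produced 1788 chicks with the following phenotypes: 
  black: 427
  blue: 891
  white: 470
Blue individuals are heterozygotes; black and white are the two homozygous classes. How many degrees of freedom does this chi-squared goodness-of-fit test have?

With incomplete dominance, a heterozygote × heterozygote cross gives a 1:2:1 phenotypic ratio.
A goodness-of-fit test with 3 phenotype classes has df = 3 − 1 = 2.

2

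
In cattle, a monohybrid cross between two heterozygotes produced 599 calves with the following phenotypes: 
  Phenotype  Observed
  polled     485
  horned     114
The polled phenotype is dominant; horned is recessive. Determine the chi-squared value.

11.380

For a monohybrid cross between heterozygotes with complete dominance, the expected phenotypic ratio is 3:1.
Total ratio parts = 4. Expected numbers out of 599:
  polled: 599 × 3/4 = 449.25
  horned: 599 × 1/4 = 149.75
χ² = Σ (O − E)² / E
  polled: (485 − 449.25)² / 449.25 = 2.8449
  horned: (114 − 149.75)² / 149.75 = 8.5346
χ² = 2.8449 + 8.5346 = 11.3795 ≈ 11.380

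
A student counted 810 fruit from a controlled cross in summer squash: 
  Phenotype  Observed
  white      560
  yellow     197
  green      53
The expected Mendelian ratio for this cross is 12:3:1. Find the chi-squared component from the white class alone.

The 12:3:1 ratio has 16 parts, so with N = 810 the expected counts are:
  white: 810 × 12/16 = 607.5
  yellow: 810 × 3/16 = 151.875
  green: 810 × 1/16 = 50.625
Contribution of white: (560 − 607.5)² / 607.5 = 3.7140

3.714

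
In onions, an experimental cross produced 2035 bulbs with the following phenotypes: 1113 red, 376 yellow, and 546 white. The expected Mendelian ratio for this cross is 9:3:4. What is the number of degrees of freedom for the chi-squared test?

A goodness-of-fit test with 3 phenotype classes has df = 3 − 1 = 2.

2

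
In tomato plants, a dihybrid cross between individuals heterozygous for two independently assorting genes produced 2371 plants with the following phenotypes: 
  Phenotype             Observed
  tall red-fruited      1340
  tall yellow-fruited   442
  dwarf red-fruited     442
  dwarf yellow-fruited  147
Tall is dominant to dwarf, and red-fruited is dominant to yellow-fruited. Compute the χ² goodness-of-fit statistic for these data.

A dihybrid F₂ with independent assortment and complete dominance at both loci gives a 9:3:3:1 phenotypic ratio.
Expected counts for N = 2371 under a 9:3:3:1 ratio (total parts = 16):
  tall red-fruited: 2371 × 9/16 = 1333.6875
  tall yellow-fruited: 2371 × 3/16 = 444.5625
  dwarf red-fruited: 2371 × 3/16 = 444.5625
  dwarf yellow-fruited: 2371 × 1/16 = 148.1875
χ² = Σ (O − E)² / E
  tall red-fruited: (1340 − 1333.6875)² / 1333.6875 = 0.0299
  tall yellow-fruited: (442 − 444.5625)² / 444.5625 = 0.0148
  dwarf red-fruited: (442 − 444.5625)² / 444.5625 = 0.0148
  dwarf yellow-fruited: (147 − 148.1875)² / 148.1875 = 0.0095
χ² = 0.0299 + 0.0148 + 0.0148 + 0.0095 = 0.069

0.069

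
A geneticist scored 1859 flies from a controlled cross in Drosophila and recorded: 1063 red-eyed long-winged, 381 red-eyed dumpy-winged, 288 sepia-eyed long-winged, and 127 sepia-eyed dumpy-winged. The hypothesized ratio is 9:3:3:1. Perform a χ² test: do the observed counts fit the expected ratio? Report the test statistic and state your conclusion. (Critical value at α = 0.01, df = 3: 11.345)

14.834; not consistent

Expected counts for N = 1859 under a 9:3:3:1 ratio (total parts = 16):
  red-eyed long-winged: 1859 × 9/16 = 1045.6875
  red-eyed dumpy-winged: 1859 × 3/16 = 348.5625
  sepia-eyed long-winged: 1859 × 3/16 = 348.5625
  sepia-eyed dumpy-winged: 1859 × 1/16 = 116.1875
χ² = Σ (O − E)² / E
  red-eyed long-winged: (1063 − 1045.6875)² / 1045.6875 = 0.2866
  red-eyed dumpy-winged: (381 − 348.5625)² / 348.5625 = 3.0187
  sepia-eyed long-winged: (288 − 348.5625)² / 348.5625 = 10.5227
  sepia-eyed dumpy-winged: (127 − 116.1875)² / 116.1875 = 1.0062
χ² = 0.2866 + 3.0187 + 10.5227 + 1.0062 = 14.8342 ≈ 14.834
Degrees of freedom = 4 − 1 = 3; critical value at α = 0.01 is 11.345.
Since 14.834 > 11.345, we reject the null hypothesis — the data do not fit the 9:3:3:1 ratio.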